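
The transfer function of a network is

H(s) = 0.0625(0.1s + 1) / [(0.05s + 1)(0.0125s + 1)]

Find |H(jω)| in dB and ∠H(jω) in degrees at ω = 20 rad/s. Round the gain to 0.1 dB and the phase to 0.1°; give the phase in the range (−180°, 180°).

At ω = 20 rad/s:
zero (1 + j20·0.1) = 1 + j2 → |·| ≈ 2.2361, ∠ ≈ 63.43°
pole (1 + j20·0.05) = 1 + j1 → |·| ≈ 1.4142, ∠ ≈ 45.00°
pole (1 + j20·0.0125) = 1 + j0.25 → |·| ≈ 1.0308, ∠ ≈ 14.04°
|H| = 0.0625 · 2.2361 / (1.4142 · 1.0308) ≈ 0.095871
Gain = 20 log₁₀(0.095871) ≈ -20.37 dB
∠H = (63.43°) − (45.00° + 14.04°) = 4.39°

-20.4 dB, 4.4°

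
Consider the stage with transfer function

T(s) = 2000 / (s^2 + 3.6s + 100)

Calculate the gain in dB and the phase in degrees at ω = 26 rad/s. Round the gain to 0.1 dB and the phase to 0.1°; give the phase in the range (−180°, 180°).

At s = jω = j26:
quadratic: (j26)² + 3.6·j26 + 100 = -576 + j93.6 → |·| ≈ 583.56, ∠ ≈ 170.77°
|T| = 2000 / 583.56 ≈ 3.4272
Gain = 20 log₁₀(3.4272) ≈ 10.70 dB
∠T = 0.00° − 170.77° = -170.77°

10.7 dB, -170.8°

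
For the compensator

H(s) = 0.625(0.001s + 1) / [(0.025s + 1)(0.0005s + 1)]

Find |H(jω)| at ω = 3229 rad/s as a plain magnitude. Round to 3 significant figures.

At ω = 3229 rad/s:
zero (1 + j3229·0.001) = 1 + j3.229 → |·| ≈ 3.3803, ∠ ≈ 72.79°
pole (1 + j3229·0.025) = 1 + j80.725 → |·| ≈ 80.731, ∠ ≈ 89.29°
pole (1 + j3229·0.0005) = 1 + j1.6145 → |·| ≈ 1.8991, ∠ ≈ 58.23°
|H| = 0.625 · 3.3803 / (80.731 · 1.8991) ≈ 0.01378

0.0138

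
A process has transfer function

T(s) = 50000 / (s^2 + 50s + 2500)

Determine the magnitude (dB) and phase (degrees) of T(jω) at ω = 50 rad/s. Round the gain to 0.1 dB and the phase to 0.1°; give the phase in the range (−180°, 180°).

At s = jω = j50:
quadratic: (j50)² + 50·j50 + 2500 = 0 + j2500 → |·| ≈ 2500, ∠ ≈ 90.00°
|T| = 50000 / 2500 ≈ 20
Gain = 20 log₁₀(20) ≈ 26.02 dB
∠T = 0.00° − 90.00° = -90.00°

26.0 dB, -90.0°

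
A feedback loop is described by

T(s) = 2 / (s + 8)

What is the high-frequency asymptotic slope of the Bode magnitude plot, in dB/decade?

Each pole contributes −20 dB/decade at high frequency; each zero contributes +20 dB/decade.
Net: 0 zero(s) − 1 pole(s) → -20 dB/decade.

-20 dB/decade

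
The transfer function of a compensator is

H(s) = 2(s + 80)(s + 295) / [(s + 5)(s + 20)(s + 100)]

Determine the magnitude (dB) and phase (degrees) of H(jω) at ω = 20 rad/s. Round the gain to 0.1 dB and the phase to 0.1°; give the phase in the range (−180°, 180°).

At s = jω = j20:
zero (s+80): 80 + j20 → |·| = √(80²+20²) = √6800 ≈ 82.462, ∠ = arctan(20/80) ≈ 14.04°
zero (s+295): 295 + j20 → |·| = √(295²+20²) = √87425 ≈ 295.68, ∠ = arctan(20/295) ≈ 3.88°
pole (s+5): 5 + j20 → |·| = √(5²+20²) = √425 ≈ 20.616, ∠ = arctan(20/5) ≈ 75.96°
pole (s+20): 20 + j20 → |·| = √(20²+20²) = √800 ≈ 28.284, ∠ = arctan(20/20) ≈ 45.00°
pole (s+100): 100 + j20 → |·| = √(100²+20²) = √10400 ≈ 101.98, ∠ = arctan(20/100) ≈ 11.31°
|H| = 2 · 24382 / 59465 ≈ 0.82005
Gain = 20 log₁₀(0.82005) ≈ -1.72 dB
∠H = 17.92° − 132.27° = -114.35°

-1.7 dB, -114.4°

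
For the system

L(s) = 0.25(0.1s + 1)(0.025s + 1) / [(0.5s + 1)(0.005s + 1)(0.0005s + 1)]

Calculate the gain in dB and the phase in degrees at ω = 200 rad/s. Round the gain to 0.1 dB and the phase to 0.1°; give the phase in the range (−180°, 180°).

-14.9 dB, 25.7°

At ω = 200 rad/s:
zero (1 + j200·0.1) = 1 + j20 → |·| ≈ 20.025, ∠ ≈ 87.14°
zero (1 + j200·0.025) = 1 + j5 → |·| ≈ 5.099, ∠ ≈ 78.69°
pole (1 + j200·0.5) = 1 + j100 → |·| ≈ 100, ∠ ≈ 89.43°
pole (1 + j200·0.005) = 1 + j1 → |·| ≈ 1.4142, ∠ ≈ 45.00°
pole (1 + j200·0.0005) = 1 + j0.1 → |·| ≈ 1.005, ∠ ≈ 5.71°
|L| = 0.25 · 20.025 · 5.099 / (100 · 1.4142 · 1.005) ≈ 0.17961
Gain = 20 log₁₀(0.17961) ≈ -14.91 dB
∠L = (87.14° + 78.69°) − (89.43° + 45.00° + 5.71°) = 25.69°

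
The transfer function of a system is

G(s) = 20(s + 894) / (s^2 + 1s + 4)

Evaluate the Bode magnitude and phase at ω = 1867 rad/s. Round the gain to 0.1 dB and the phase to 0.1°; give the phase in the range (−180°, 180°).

At s = jω = j1867:
zero (s+894): 894 + j1867 → |·| = √(894²+1867²) = √4284925 ≈ 2070, ∠ = arctan(1867/894) ≈ 64.41°
quadratic: (j1867)² + 1·j1867 + 4 = -3485685 + j1867 → |·| ≈ 3.4857e+06, ∠ ≈ 179.97°
|G| = 20 · 2070 / 3.4857e+06 ≈ 0.011877
Gain = 20 log₁₀(0.011877) ≈ -38.51 dB
∠G = 64.41° − 179.97° = -115.56°

-38.5 dB, -115.6°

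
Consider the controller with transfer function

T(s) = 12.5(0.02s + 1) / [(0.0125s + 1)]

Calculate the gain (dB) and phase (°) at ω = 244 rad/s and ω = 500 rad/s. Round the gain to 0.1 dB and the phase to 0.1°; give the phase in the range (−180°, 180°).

ω = 244: 25.8 dB, 6.6°; ω = 500: 26.0 dB, 3.4°

At ω = 244 rad/s:
zero (1 + j244·0.02) = 1 + j4.88 → |·| ≈ 4.9814, ∠ ≈ 78.42°
pole (1 + j244·0.0125) = 1 + j3.05 → |·| ≈ 3.2098, ∠ ≈ 71.85°
|T| = 12.5 · 4.9814 / (3.2098) ≈ 19.399
Gain = 20 log₁₀(19.399) ≈ 25.76 dB
∠T = (78.42°) − (71.85°) = 6.57°

At ω = 500 rad/s:
zero (1 + j500·0.02) = 1 + j10 → |·| ≈ 10.05, ∠ ≈ 84.29°
pole (1 + j500·0.0125) = 1 + j6.25 → |·| ≈ 6.3295, ∠ ≈ 80.91°
|T| = 12.5 · 10.05 / (6.3295) ≈ 19.848
Gain = 20 log₁₀(19.848) ≈ 25.95 dB
∠T = (84.29°) − (80.91°) = 3.38°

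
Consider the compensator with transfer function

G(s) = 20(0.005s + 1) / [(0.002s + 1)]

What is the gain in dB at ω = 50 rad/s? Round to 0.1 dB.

At ω = 50 rad/s:
zero (1 + j50·0.005) = 1 + j0.25 → |·| ≈ 1.0308, ∠ ≈ 14.04°
pole (1 + j50·0.002) = 1 + j0.1 → |·| ≈ 1.005, ∠ ≈ 5.71°
|G| = 20 · 1.0308 / (1.005) ≈ 20.513
Gain = 20 log₁₀(20.513) ≈ 26.24 dB

26.2 dB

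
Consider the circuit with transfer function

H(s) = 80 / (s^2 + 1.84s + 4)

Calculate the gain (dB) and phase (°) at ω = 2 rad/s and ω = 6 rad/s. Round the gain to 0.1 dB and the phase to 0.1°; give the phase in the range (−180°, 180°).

At s = jω = j2:
quadratic: (j2)² + 1.84·j2 + 4 = 0 + j3.68 → |·| ≈ 3.68, ∠ ≈ 90.00°
|H| = 80 / 3.68 ≈ 21.739
Gain = 20 log₁₀(21.739) ≈ 26.74 dB
∠H = 0.00° − 90.00° = -90.00°

At s = jω = j6:
quadratic: (j6)² + 1.84·j6 + 4 = -32 + j11.04 → |·| ≈ 33.851, ∠ ≈ 160.97°
|H| = 80 / 33.851 ≈ 2.3633
Gain = 20 log₁₀(2.3633) ≈ 7.47 dB
∠H = 0.00° − 160.97° = -160.97°

ω = 2: 26.7 dB, -90.0°; ω = 6: 7.5 dB, -161.0°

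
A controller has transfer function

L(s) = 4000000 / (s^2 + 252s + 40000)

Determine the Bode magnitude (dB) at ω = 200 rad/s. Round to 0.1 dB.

38.0 dB

At s = jω = j200:
quadratic: (j200)² + 252·j200 + 40000 = 0 + j50400 → |·| ≈ 50400, ∠ ≈ 90.00°
|L| = 4000000 / 50400 ≈ 79.365
Gain = 20 log₁₀(79.365) ≈ 37.99 dB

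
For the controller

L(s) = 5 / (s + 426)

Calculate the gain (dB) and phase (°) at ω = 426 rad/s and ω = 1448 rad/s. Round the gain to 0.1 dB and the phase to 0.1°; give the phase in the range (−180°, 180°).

ω = 426: -41.6 dB, -45.0°; ω = 1448: -49.6 dB, -73.6°

At s = jω = j426:
pole (s+426): 426 + j426 → |·| = √(426²+426²) = √362952 ≈ 602.45, ∠ = arctan(426/426) ≈ 45.00°
|L| = 5 / 602.45 ≈ 0.0082994
Gain = 20 log₁₀(0.0082994) ≈ -41.62 dB
∠L = 0.00° − 45.00° = -45.00°

At s = jω = j1448:
pole (s+426): 426 + j1448 → |·| = √(426²+1448²) = √2278180 ≈ 1509.4, ∠ = arctan(1448/426) ≈ 73.61°
|L| = 5 / 1509.4 ≈ 0.0033126
Gain = 20 log₁₀(0.0033126) ≈ -49.60 dB
∠L = 0.00° − 73.61° = -73.61°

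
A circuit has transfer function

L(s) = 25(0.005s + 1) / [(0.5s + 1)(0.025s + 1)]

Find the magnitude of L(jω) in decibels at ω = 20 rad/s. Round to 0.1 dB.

At ω = 20 rad/s:
zero (1 + j20·0.005) = 1 + j0.1 → |·| ≈ 1.005, ∠ ≈ 5.71°
pole (1 + j20·0.5) = 1 + j10 → |·| ≈ 10.05, ∠ ≈ 84.29°
pole (1 + j20·0.025) = 1 + j0.5 → |·| ≈ 1.118, ∠ ≈ 26.57°
|L| = 25 · 1.005 / (10.05 · 1.118) ≈ 2.2361
Gain = 20 log₁₀(2.2361) ≈ 6.99 dB

7.0 dB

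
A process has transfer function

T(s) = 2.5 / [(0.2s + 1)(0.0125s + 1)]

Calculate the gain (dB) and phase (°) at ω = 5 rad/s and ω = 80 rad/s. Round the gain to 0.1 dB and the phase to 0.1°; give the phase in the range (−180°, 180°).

At ω = 5 rad/s:
pole (1 + j5·0.2) = 1 + j1 → |·| ≈ 1.4142, ∠ ≈ 45.00°
pole (1 + j5·0.0125) = 1 + j0.0625 → |·| ≈ 1.002, ∠ ≈ 3.58°
|T| = 2.5 · 1 / (1.4142 · 1.002) ≈ 1.7643
Gain = 20 log₁₀(1.7643) ≈ 4.93 dB
∠T = (0°) − (45.00° + 3.58°) = -48.58°

At ω = 80 rad/s:
pole (1 + j80·0.2) = 1 + j16 → |·| ≈ 16.031, ∠ ≈ 86.42°
pole (1 + j80·0.0125) = 1 + j1 → |·| ≈ 1.4142, ∠ ≈ 45.00°
|T| = 2.5 · 1 / (16.031 · 1.4142) ≈ 0.11027
Gain = 20 log₁₀(0.11027) ≈ -19.15 dB
∠T = (0°) − (86.42° + 45.00°) = -131.42°

ω = 5: 4.9 dB, -48.6°; ω = 80: -19.2 dB, -131.4°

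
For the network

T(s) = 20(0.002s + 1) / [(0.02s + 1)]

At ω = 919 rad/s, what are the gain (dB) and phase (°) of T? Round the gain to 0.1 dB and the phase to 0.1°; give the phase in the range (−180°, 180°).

At ω = 919 rad/s:
zero (1 + j919·0.002) = 1 + j1.838 → |·| ≈ 2.0924, ∠ ≈ 61.45°
pole (1 + j919·0.02) = 1 + j18.38 → |·| ≈ 18.407, ∠ ≈ 86.89°
|T| = 20 · 2.0924 / (18.407) ≈ 2.2735
Gain = 20 log₁₀(2.2735) ≈ 7.13 dB
∠T = (61.45°) − (86.89°) = -25.44°

7.1 dB, -25.4°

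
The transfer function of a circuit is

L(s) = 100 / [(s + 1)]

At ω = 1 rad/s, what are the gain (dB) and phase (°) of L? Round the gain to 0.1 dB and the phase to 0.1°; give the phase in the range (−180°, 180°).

At ω = 1 rad/s:
pole (1 + j1·1) = 1 + j1 → |·| ≈ 1.4142, ∠ ≈ 45.00°
|L| = 100 · 1 / (1.4142) ≈ 70.711
Gain = 20 log₁₀(70.711) ≈ 36.99 dB
∠L = (0°) − (45.00°) = -45.00°

37.0 dB, -45.0°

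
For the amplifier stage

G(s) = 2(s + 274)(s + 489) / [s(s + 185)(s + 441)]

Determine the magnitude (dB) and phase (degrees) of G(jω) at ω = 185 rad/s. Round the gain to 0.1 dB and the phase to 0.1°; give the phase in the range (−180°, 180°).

At s = jω = j185:
zero (s+274): 274 + j185 → |·| = √(274²+185²) = √109301 ≈ 330.61, ∠ = arctan(185/274) ≈ 34.03°
zero (s+489): 489 + j185 → |·| = √(489²+185²) = √273346 ≈ 522.83, ∠ = arctan(185/489) ≈ 20.72°
pole (s+185): 185 + j185 → |·| = √(185²+185²) = √68450 ≈ 261.63, ∠ = arctan(185/185) ≈ 45.00°
pole (s+441): 441 + j185 → |·| = √(441²+185²) = √228706 ≈ 478.23, ∠ = arctan(185/441) ≈ 22.76°
pole at origin: |s| = 185, ∠ = 90.00° (in denominator)
|G| = 2 · 1.7285e+05 / 2.3147e+07 ≈ 0.014935
Gain = 20 log₁₀(0.014935) ≈ -36.52 dB
∠G = 54.75° − 157.76° = -103.01°

-36.5 dB, -103.0°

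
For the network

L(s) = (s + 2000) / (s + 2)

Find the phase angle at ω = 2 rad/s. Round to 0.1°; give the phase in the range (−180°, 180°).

-44.9°

At s = jω = j2:
zero (s+2000): 2000 + j2 → |·| = √(2000²+2²) = √4000004 ≈ 2000, ∠ = arctan(2/2000) ≈ 0.06°
pole (s+2): 2 + j2 → |·| = √(2²+2²) = √8 ≈ 2.8284, ∠ = arctan(2/2) ≈ 45.00°
∠L = 0.06° − 45.00° = -44.94°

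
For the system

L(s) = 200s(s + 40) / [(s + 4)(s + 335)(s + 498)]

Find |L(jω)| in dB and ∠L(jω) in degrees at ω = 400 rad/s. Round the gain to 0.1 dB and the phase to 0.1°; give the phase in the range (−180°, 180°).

At s = jω = j400:
zero (s+40): 40 + j400 → |·| = √(40²+400²) = √161600 ≈ 402, ∠ = arctan(400/40) ≈ 84.29°
zero at origin: s = j400 → |·| = 400, ∠ = 90.00°
pole (s+4): 4 + j400 → |·| = √(4²+400²) = √160016 ≈ 400.02, ∠ = arctan(400/4) ≈ 89.43°
pole (s+335): 335 + j400 → |·| = √(335²+400²) = √272225 ≈ 521.75, ∠ = arctan(400/335) ≈ 50.05°
pole (s+498): 498 + j400 → |·| = √(498²+400²) = √408004 ≈ 638.75, ∠ = arctan(400/498) ≈ 38.77°
|L| = 200 · 1.608e+05 / 1.3331e+08 ≈ 0.24124
Gain = 20 log₁₀(0.24124) ≈ -12.35 dB
∠L = 174.29° − 178.25° = -3.96°

-12.4 dB, -4.0°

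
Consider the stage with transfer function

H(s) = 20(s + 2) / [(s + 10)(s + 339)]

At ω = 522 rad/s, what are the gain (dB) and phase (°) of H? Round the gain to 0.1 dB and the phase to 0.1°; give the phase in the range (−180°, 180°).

-29.9 dB, -56.1°

At s = jω = j522:
zero (s+2): 2 + j522 → |·| = √(2²+522²) = √272488 ≈ 522, ∠ = arctan(522/2) ≈ 89.78°
pole (s+10): 10 + j522 → |·| = √(10²+522²) = √272584 ≈ 522.1, ∠ = arctan(522/10) ≈ 88.90°
pole (s+339): 339 + j522 → |·| = √(339²+522²) = √387405 ≈ 622.42, ∠ = arctan(522/339) ≈ 57.00°
|H| = 20 · 522 / 3.2497e+05 ≈ 0.032126
Gain = 20 log₁₀(0.032126) ≈ -29.86 dB
∠H = 89.78° − 145.90° = -56.12°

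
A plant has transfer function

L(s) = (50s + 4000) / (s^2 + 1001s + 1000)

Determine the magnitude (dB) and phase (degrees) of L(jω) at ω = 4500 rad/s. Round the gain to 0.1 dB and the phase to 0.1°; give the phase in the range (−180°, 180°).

-39.3 dB, -78.5°

Substitute s = j4500:
Numerator: 50(j4500) + 4000 = 4000 + j225000
Denominator: (j4500)^2 + 1001(j4500) + 1000 = -20249000 + j4504500
|N| = √(4000² + 225000²) ≈ 2.2504e+05, ∠N ≈ 88.98°
|D| = √(20249000² + 4504500²) ≈ 2.0744e+07, ∠D ≈ 167.46°
|L| = 2.2504e+05 / 2.0744e+07 ≈ 0.010848
Gain = 20 log₁₀(0.010848) ≈ -39.29 dB
∠L = 88.98° − 167.46° = -78.48°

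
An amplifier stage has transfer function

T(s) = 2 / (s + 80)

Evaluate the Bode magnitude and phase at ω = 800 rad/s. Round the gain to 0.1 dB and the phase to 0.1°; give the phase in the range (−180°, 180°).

-52.1 dB, -84.3°

At s = jω = j800:
pole (s+80): 80 + j800 → |·| = √(80²+800²) = √646400 ≈ 803.99, ∠ = arctan(800/80) ≈ 84.29°
|T| = 2 / 803.99 ≈ 0.0024876
Gain = 20 log₁₀(0.0024876) ≈ -52.08 dB
∠T = 0.00° − 84.29° = -84.29°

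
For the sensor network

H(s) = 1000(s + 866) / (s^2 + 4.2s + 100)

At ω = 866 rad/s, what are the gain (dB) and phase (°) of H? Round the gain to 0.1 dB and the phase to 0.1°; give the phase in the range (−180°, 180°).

At s = jω = j866:
zero (s+866): 866 + j866 → |·| = √(866²+866²) = √1499912 ≈ 1224.7, ∠ = arctan(866/866) ≈ 45.00°
quadratic: (j866)² + 4.2·j866 + 100 = -749856 + j3637.2 → |·| ≈ 7.4986e+05, ∠ ≈ 179.72°
|H| = 1000 · 1224.7 / 7.4986e+05 ≈ 1.6332
Gain = 20 log₁₀(1.6332) ≈ 4.26 dB
∠H = 45.00° − 179.72° = -134.72°

4.3 dB, -134.7°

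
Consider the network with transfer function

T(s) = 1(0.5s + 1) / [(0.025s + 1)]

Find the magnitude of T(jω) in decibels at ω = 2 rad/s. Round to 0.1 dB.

3.0 dB

At ω = 2 rad/s:
zero (1 + j2·0.5) = 1 + j1 → |·| ≈ 1.4142, ∠ ≈ 45.00°
pole (1 + j2·0.025) = 1 + j0.05 → |·| ≈ 1.0012, ∠ ≈ 2.86°
|T| = 1 · 1.4142 / (1.0012) ≈ 1.4125
Gain = 20 log₁₀(1.4125) ≈ 3.00 dB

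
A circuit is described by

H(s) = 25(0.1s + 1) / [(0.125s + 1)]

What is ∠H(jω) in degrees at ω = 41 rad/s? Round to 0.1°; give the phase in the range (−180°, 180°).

-2.7°

At ω = 41 rad/s:
zero (1 + j41·0.1) = 1 + j4.1 → |·| ≈ 4.2202, ∠ ≈ 76.29°
pole (1 + j41·0.125) = 1 + j5.125 → |·| ≈ 5.2216, ∠ ≈ 78.96°
∠H = (76.29°) − (78.96°) = -2.67°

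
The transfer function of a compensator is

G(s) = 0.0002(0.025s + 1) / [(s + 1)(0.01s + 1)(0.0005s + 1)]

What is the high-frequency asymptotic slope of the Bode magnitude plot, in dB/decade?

-40 dB/decade

Each pole contributes −20 dB/decade at high frequency; each zero contributes +20 dB/decade.
Net: 1 zero(s) − 3 pole(s) → -40 dB/decade.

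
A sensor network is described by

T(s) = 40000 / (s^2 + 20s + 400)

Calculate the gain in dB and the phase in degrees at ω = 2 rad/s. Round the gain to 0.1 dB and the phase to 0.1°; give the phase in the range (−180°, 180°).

40.0 dB, -5.8°

At s = jω = j2:
quadratic: (j2)² + 20·j2 + 400 = 396 + j40 → |·| ≈ 398.02, ∠ ≈ 5.77°
|T| = 40000 / 398.02 ≈ 100.5
Gain = 20 log₁₀(100.5) ≈ 40.04 dB
∠T = 0.00° − 5.77° = -5.77°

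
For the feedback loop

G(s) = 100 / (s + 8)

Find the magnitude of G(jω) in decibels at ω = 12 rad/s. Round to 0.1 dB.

Substitute s = j12:
Numerator: 100 = 100 + j0
Denominator: (j12) + 8 = 8 + j12
|N| = √(100² + 0²) ≈ 100, ∠N ≈ 0.00°
|D| = √(8² + 12²) ≈ 14.422, ∠D ≈ 56.31°
|G| = 100 / 14.422 ≈ 6.9339
Gain = 20 log₁₀(6.9339) ≈ 16.82 dB

16.8 dB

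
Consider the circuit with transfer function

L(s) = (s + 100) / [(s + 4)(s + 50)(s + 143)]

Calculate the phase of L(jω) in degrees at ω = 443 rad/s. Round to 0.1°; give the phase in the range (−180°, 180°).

At s = jω = j443:
zero (s+100): 100 + j443 → |·| = √(100²+443²) = √206249 ≈ 454.15, ∠ = arctan(443/100) ≈ 77.28°
pole (s+4): 4 + j443 → |·| = √(4²+443²) = √196265 ≈ 443.02, ∠ = arctan(443/4) ≈ 89.48°
pole (s+50): 50 + j443 → |·| = √(50²+443²) = √198749 ≈ 445.81, ∠ = arctan(443/50) ≈ 83.56°
pole (s+143): 143 + j443 → |·| = √(143²+443²) = √216698 ≈ 465.51, ∠ = arctan(443/143) ≈ 72.11°
∠L = 77.28° − 245.15° = -167.87°

-167.9°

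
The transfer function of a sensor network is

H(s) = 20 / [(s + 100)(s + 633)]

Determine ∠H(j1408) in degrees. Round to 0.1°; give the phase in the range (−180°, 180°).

-151.7°

At s = jω = j1408:
pole (s+100): 100 + j1408 → |·| = √(100²+1408²) = √1992464 ≈ 1411.5, ∠ = arctan(1408/100) ≈ 85.94°
pole (s+633): 633 + j1408 → |·| = √(633²+1408²) = √2383153 ≈ 1543.7, ∠ = arctan(1408/633) ≈ 65.79°
∠H = 0.00° − 151.73° = -151.73°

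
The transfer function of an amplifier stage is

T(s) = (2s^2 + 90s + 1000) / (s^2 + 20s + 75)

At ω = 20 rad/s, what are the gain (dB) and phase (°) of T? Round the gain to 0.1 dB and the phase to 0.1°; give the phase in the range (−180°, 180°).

Substitute s = j20:
Numerator: 2(j20)^2 + 90(j20) + 1000 = 200 + j1800
Denominator: (j20)^2 + 20(j20) + 75 = -325 + j400
|N| = √(200² + 1800²) ≈ 1811.1, ∠N ≈ 83.66°
|D| = √(325² + 400²) ≈ 515.39, ∠D ≈ 129.09°
|T| = 1811.1 / 515.39 ≈ 3.514
Gain = 20 log₁₀(3.514) ≈ 10.92 dB
∠T = 83.66° − 129.09° = -45.43°

10.9 dB, -45.4°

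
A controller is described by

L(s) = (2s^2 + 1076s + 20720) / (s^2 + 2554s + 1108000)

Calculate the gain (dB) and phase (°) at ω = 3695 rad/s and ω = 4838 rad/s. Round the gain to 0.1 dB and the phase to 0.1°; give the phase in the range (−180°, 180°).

ω = 3695: 4.9 dB, 28.7°; ω = 4838: 5.3 dB, 22.6°

Substitute s = j3695:
Numerator: 2(j3695)^2 + 1076(j3695) + 20720 = -27285330 + j3975820
Denominator: (j3695)^2 + 2554(j3695) + 1108000 = -12545025 + j9437030
|N| = √(27285330² + 3975820²) ≈ 2.7573e+07, ∠N ≈ 171.71°
|D| = √(12545025² + 9437030²) ≈ 1.5698e+07, ∠D ≈ 143.05°
|L| = 2.7573e+07 / 1.5698e+07 ≈ 1.7565
Gain = 20 log₁₀(1.7565) ≈ 4.89 dB
∠L = 171.71° − 143.05° = 28.66°

Substitute s = j4838:
Numerator: 2(j4838)^2 + 1076(j4838) + 20720 = -46791768 + j5205688
Denominator: (j4838)^2 + 2554(j4838) + 1108000 = -22298244 + j12356252
|N| = √(46791768² + 5205688²) ≈ 4.708e+07, ∠N ≈ 173.65°
|D| = √(22298244² + 12356252²) ≈ 2.5493e+07, ∠D ≈ 151.01°
|L| = 4.708e+07 / 2.5493e+07 ≈ 1.8468
Gain = 20 log₁₀(1.8468) ≈ 5.33 dB
∠L = 173.65° − 151.01° = 22.64°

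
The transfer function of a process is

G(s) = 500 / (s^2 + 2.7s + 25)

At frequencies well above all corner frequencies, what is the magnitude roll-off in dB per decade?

Each pole contributes −20 dB/decade at high frequency; each zero contributes +20 dB/decade.
Net: 0 zero(s) − 2 pole(s) → -40 dB/decade.

-40 dB/decade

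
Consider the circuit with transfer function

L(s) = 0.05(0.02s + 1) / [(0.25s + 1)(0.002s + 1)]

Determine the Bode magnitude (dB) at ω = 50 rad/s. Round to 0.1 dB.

At ω = 50 rad/s:
zero (1 + j50·0.02) = 1 + j1 → |·| ≈ 1.4142, ∠ ≈ 45.00°
pole (1 + j50·0.25) = 1 + j12.5 → |·| ≈ 12.54, ∠ ≈ 85.43°
pole (1 + j50·0.002) = 1 + j0.1 → |·| ≈ 1.005, ∠ ≈ 5.71°
|L| = 0.05 · 1.4142 / (12.54 · 1.005) ≈ 0.0056107
Gain = 20 log₁₀(0.0056107) ≈ -45.02 dB

-45.0 dB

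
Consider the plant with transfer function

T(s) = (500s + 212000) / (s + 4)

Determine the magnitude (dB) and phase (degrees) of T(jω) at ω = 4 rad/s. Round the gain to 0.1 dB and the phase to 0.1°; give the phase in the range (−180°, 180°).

91.5 dB, -44.5°

Substitute s = j4:
Numerator: 500(j4) + 212000 = 212000 + j2000
Denominator: (j4) + 4 = 4 + j4
|N| = √(212000² + 2000²) ≈ 2.1201e+05, ∠N ≈ 0.54°
|D| = √(4² + 4²) ≈ 5.6569, ∠D ≈ 45.00°
|T| = 2.1201e+05 / 5.6569 ≈ 37478
Gain = 20 log₁₀(37478) ≈ 91.48 dB
∠T = 0.54° − 45.00° = -44.46°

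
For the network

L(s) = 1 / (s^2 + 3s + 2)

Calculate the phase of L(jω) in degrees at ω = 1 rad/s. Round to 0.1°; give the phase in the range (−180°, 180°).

-71.6°

Substitute s = j1:
Numerator: 1 = 1 + j0
Denominator: (j1)^2 + 3(j1) + 2 = 1 + j3
|N| = √(1² + 0²) ≈ 1, ∠N ≈ 0.00°
|D| = √(1² + 3²) ≈ 3.1623, ∠D ≈ 71.57°
∠L = 0.00° − 71.57° = -71.57°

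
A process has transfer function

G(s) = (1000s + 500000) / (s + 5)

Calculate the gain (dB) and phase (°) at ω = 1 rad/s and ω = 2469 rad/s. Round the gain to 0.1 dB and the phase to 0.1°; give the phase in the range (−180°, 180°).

ω = 1: 99.8 dB, -11.2°; ω = 2469: 60.2 dB, -11.3°

Substitute s = j1:
Numerator: 1000(j1) + 500000 = 500000 + j1000
Denominator: (j1) + 5 = 5 + j1
|N| = √(500000² + 1000²) ≈ 5e+05, ∠N ≈ 0.11°
|D| = √(5² + 1²) ≈ 5.099, ∠D ≈ 11.31°
|G| = 5e+05 / 5.099 ≈ 98058
Gain = 20 log₁₀(98058) ≈ 99.83 dB
∠G = 0.11° − 11.31° = -11.20°

Substitute s = j2469:
Numerator: 1000(j2469) + 500000 = 500000 + j2469000
Denominator: (j2469) + 5 = 5 + j2469
|N| = √(500000² + 2469000²) ≈ 2.5191e+06, ∠N ≈ 78.55°
|D| = √(5² + 2469²) ≈ 2469, ∠D ≈ 89.88°
|G| = 2.5191e+06 / 2469 ≈ 1020.3
Gain = 20 log₁₀(1020.3) ≈ 60.17 dB
∠G = 78.55° − 89.88° = -11.33°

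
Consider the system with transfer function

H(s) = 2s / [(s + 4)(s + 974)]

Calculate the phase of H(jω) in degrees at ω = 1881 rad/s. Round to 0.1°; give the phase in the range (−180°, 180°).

At s = jω = j1881:
zero at origin: s = j1881 → |·| = 1881, ∠ = 90.00°
pole (s+4): 4 + j1881 → |·| = √(4²+1881²) = √3538177 ≈ 1881, ∠ = arctan(1881/4) ≈ 89.88°
pole (s+974): 974 + j1881 → |·| = √(974²+1881²) = √4486837 ≈ 2118.2, ∠ = arctan(1881/974) ≈ 62.62°
∠H = 90.00° − 152.50° = -62.50°

-62.5°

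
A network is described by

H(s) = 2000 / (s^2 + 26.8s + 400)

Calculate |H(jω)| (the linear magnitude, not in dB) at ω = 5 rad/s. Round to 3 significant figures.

At s = jω = j5:
quadratic: (j5)² + 26.8·j5 + 400 = 375 + j134 → |·| ≈ 398.22, ∠ ≈ 19.66°
|H| = 2000 / 398.22 ≈ 5.0223

5.02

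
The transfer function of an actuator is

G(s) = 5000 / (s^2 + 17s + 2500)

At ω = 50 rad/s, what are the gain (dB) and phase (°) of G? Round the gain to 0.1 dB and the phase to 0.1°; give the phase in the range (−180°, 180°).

At s = jω = j50:
quadratic: (j50)² + 17·j50 + 2500 = 0 + j850 → |·| ≈ 850, ∠ ≈ 90.00°
|G| = 5000 / 850 ≈ 5.8824
Gain = 20 log₁₀(5.8824) ≈ 15.39 dB
∠G = 0.00° − 90.00° = -90.00°

15.4 dB, -90.0°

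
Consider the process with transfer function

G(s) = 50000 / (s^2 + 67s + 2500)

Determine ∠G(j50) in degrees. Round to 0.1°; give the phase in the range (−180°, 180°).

At s = jω = j50:
quadratic: (j50)² + 67·j50 + 2500 = 0 + j3350 → |·| ≈ 3350, ∠ ≈ 90.00°
∠G = 0.00° − 90.00° = -90.00°

-90.0°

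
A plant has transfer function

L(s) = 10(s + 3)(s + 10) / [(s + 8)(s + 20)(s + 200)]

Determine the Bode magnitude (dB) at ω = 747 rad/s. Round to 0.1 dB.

-37.8 dB

At s = jω = j747:
zero (s+3): 3 + j747 → |·| = √(3²+747²) = √558018 ≈ 747.01, ∠ = arctan(747/3) ≈ 89.77°
zero (s+10): 10 + j747 → |·| = √(10²+747²) = √558109 ≈ 747.07, ∠ = arctan(747/10) ≈ 89.23°
pole (s+8): 8 + j747 → |·| = √(8²+747²) = √558073 ≈ 747.04, ∠ = arctan(747/8) ≈ 89.39°
pole (s+20): 20 + j747 → |·| = √(20²+747²) = √558409 ≈ 747.27, ∠ = arctan(747/20) ≈ 88.47°
pole (s+200): 200 + j747 → |·| = √(200²+747²) = √598009 ≈ 773.31, ∠ = arctan(747/200) ≈ 75.01°
|L| = 10 · 5.5807e+05 / 4.3169e+08 ≈ 0.012928
Gain = 20 log₁₀(0.012928) ≈ -37.77 dB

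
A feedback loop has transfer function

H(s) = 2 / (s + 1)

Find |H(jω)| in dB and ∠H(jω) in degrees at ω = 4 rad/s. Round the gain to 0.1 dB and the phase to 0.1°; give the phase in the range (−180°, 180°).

At s = jω = j4:
pole (s+1): 1 + j4 → |·| = √(1²+4²) = √17 ≈ 4.1231, ∠ = arctan(4/1) ≈ 75.96°
|H| = 2 / 4.1231 ≈ 0.48507
Gain = 20 log₁₀(0.48507) ≈ -6.28 dB
∠H = 0.00° − 75.96° = -75.96°

-6.3 dB, -76.0°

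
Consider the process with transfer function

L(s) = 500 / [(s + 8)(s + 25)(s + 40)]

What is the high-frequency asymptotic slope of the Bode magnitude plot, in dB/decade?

-60 dB/decade

Each pole contributes −20 dB/decade at high frequency; each zero contributes +20 dB/decade.
Net: 0 zero(s) − 3 pole(s) → -60 dB/decade.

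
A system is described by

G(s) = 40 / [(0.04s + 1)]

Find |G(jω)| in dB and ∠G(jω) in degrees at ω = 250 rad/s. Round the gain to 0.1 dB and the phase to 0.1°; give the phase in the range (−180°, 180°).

12.0 dB, -84.3°

At ω = 250 rad/s:
pole (1 + j250·0.04) = 1 + j10 → |·| ≈ 10.05, ∠ ≈ 84.29°
|G| = 40 · 1 / (10.05) ≈ 3.9801
Gain = 20 log₁₀(3.9801) ≈ 12.00 dB
∠G = (0°) − (84.29°) = -84.29°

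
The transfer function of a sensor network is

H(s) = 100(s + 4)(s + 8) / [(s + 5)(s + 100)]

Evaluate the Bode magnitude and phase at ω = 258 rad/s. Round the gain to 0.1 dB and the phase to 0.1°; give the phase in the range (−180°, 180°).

At s = jω = j258:
zero (s+4): 4 + j258 → |·| = √(4²+258²) = √66580 ≈ 258.03, ∠ = arctan(258/4) ≈ 89.11°
zero (s+8): 8 + j258 → |·| = √(8²+258²) = √66628 ≈ 258.12, ∠ = arctan(258/8) ≈ 88.22°
pole (s+5): 5 + j258 → |·| = √(5²+258²) = √66589 ≈ 258.05, ∠ = arctan(258/5) ≈ 88.89°
pole (s+100): 100 + j258 → |·| = √(100²+258²) = √76564 ≈ 276.7, ∠ = arctan(258/100) ≈ 68.81°
|H| = 100 · 66603 / 71402 ≈ 93.279
Gain = 20 log₁₀(93.279) ≈ 39.40 dB
∠H = 177.33° − 157.70° = 19.63°

39.4 dB, 19.6°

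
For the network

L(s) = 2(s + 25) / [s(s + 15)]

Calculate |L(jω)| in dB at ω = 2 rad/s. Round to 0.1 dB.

At s = jω = j2:
zero (s+25): 25 + j2 → |·| = √(25²+2²) = √629 ≈ 25.08, ∠ = arctan(2/25) ≈ 4.57°
pole (s+15): 15 + j2 → |·| = √(15²+2²) = √229 ≈ 15.133, ∠ = arctan(2/15) ≈ 7.59°
pole at origin: |s| = 2, ∠ = 90.00° (in denominator)
|L| = 2 · 25.08 / 30.266 ≈ 1.6573
Gain = 20 log₁₀(1.6573) ≈ 4.39 dB

4.4 dB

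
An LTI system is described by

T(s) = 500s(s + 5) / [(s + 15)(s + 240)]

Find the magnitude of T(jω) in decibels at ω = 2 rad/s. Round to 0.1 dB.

3.4 dB

At s = jω = j2:
zero (s+5): 5 + j2 → |·| = √(5²+2²) = √29 ≈ 5.3852, ∠ = arctan(2/5) ≈ 21.80°
zero at origin: s = j2 → |·| = 2, ∠ = 90.00°
pole (s+15): 15 + j2 → |·| = √(15²+2²) = √229 ≈ 15.133, ∠ = arctan(2/15) ≈ 7.59°
pole (s+240): 240 + j2 → |·| = √(240²+2²) = √57604 ≈ 240.01, ∠ = arctan(2/240) ≈ 0.48°
|T| = 500 · 10.77 / 3632.1 ≈ 1.4826
Gain = 20 log₁₀(1.4826) ≈ 3.42 dB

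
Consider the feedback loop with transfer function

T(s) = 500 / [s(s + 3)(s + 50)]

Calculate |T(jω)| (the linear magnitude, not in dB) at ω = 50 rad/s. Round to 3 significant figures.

0.00282

At s = jω = j50:
pole (s+3): 3 + j50 → |·| = √(3²+50²) = √2509 ≈ 50.09, ∠ = arctan(50/3) ≈ 86.57°
pole (s+50): 50 + j50 → |·| = √(50²+50²) = √5000 ≈ 70.711, ∠ = arctan(50/50) ≈ 45.00°
pole at origin: |s| = 50, ∠ = 90.00° (in denominator)
|T| = 500 / 1.771e+05 ≈ 0.0028233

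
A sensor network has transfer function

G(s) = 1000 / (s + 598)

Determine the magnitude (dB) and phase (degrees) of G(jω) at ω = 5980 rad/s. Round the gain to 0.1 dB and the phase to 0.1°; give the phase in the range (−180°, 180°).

-15.6 dB, -84.3°

Substitute s = j5980:
Numerator: 1000 = 1000 + j0
Denominator: (j5980) + 598 = 598 + j5980
|N| = √(1000² + 0²) ≈ 1000, ∠N ≈ 0.00°
|D| = √(598² + 5980²) ≈ 6009.8, ∠D ≈ 84.29°
|G| = 1000 / 6009.8 ≈ 0.16639
Gain = 20 log₁₀(0.16639) ≈ -15.58 dB
∠G = 0.00° − 84.29° = -84.29°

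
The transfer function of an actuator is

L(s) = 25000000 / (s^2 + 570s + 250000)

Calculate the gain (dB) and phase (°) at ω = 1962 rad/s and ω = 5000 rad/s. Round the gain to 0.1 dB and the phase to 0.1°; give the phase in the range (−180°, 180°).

ω = 1962: 16.4 dB, -162.7°; ω = 5000: 0.0 dB, -173.4°

At s = jω = j1962:
quadratic: (j1962)² + 570·j1962 + 250000 = -3599444 + j1118340 → |·| ≈ 3.7692e+06, ∠ ≈ 162.74°
|L| = 25000000 / 3.7692e+06 ≈ 6.6327
Gain = 20 log₁₀(6.6327) ≈ 16.43 dB
∠L = 0.00° − 162.74° = -162.74°

At s = jω = j5000:
quadratic: (j5000)² + 570·j5000 + 250000 = -24750000 + j2850000 → |·| ≈ 2.4914e+07, ∠ ≈ 173.43°
|L| = 25000000 / 2.4914e+07 ≈ 1.0035
Gain = 20 log₁₀(1.0035) ≈ 0.03 dB
∠L = 0.00° − 173.43° = -173.43°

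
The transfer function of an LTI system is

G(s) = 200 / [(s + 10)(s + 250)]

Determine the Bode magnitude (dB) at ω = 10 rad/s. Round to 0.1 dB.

At s = jω = j10:
pole (s+10): 10 + j10 → |·| = √(10²+10²) = √200 ≈ 14.142, ∠ = arctan(10/10) ≈ 45.00°
pole (s+250): 250 + j10 → |·| = √(250²+10²) = √62600 ≈ 250.2, ∠ = arctan(10/250) ≈ 2.29°
|G| = 200 / 3538.3 ≈ 0.056524
Gain = 20 log₁₀(0.056524) ≈ -24.96 dB

-25.0 dB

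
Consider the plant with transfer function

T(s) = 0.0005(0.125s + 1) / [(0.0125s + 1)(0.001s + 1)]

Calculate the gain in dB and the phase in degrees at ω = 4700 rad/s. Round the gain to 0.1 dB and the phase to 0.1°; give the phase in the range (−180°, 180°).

At ω = 4700 rad/s:
zero (1 + j4700·0.125) = 1 + j587.5 → |·| ≈ 587.5, ∠ ≈ 89.90°
pole (1 + j4700·0.0125) = 1 + j58.75 → |·| ≈ 58.759, ∠ ≈ 89.02°
pole (1 + j4700·0.001) = 1 + j4.7 → |·| ≈ 4.8052, ∠ ≈ 77.99°
|T| = 0.0005 · 587.5 / (58.759 · 4.8052) ≈ 0.0010404
Gain = 20 log₁₀(0.0010404) ≈ -59.66 dB
∠T = (89.90°) − (89.02° + 77.99°) = -77.11°

-59.7 dB, -77.1°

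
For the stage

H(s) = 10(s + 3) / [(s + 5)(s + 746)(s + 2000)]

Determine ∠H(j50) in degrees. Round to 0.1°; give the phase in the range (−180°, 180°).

At s = jω = j50:
zero (s+3): 3 + j50 → |·| = √(3²+50²) = √2509 ≈ 50.09, ∠ = arctan(50/3) ≈ 86.57°
pole (s+5): 5 + j50 → |·| = √(5²+50²) = √2525 ≈ 50.249, ∠ = arctan(50/5) ≈ 84.29°
pole (s+746): 746 + j50 → |·| = √(746²+50²) = √559016 ≈ 747.67, ∠ = arctan(50/746) ≈ 3.83°
pole (s+2000): 2000 + j50 → |·| = √(2000²+50²) = √4002500 ≈ 2000.6, ∠ = arctan(50/2000) ≈ 1.43°
∠H = 86.57° − 89.55° = -2.98°

-3.0°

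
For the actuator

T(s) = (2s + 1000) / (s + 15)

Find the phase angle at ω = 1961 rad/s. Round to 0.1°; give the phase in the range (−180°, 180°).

Substitute s = j1961:
Numerator: 2(j1961) + 1000 = 1000 + j3922
Denominator: (j1961) + 15 = 15 + j1961
|N| = √(1000² + 3922²) ≈ 4047.5, ∠N ≈ 75.70°
|D| = √(15² + 1961²) ≈ 1961.1, ∠D ≈ 89.56°
∠T = 75.70° − 89.56° = -13.86°

-13.9°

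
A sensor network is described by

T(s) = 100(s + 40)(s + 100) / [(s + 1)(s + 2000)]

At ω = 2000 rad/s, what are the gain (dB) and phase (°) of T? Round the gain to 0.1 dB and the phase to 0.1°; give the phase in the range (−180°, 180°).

37.0 dB, 41.0°

At s = jω = j2000:
zero (s+40): 40 + j2000 → |·| = √(40²+2000²) = √4001600 ≈ 2000.4, ∠ = arctan(2000/40) ≈ 88.85°
zero (s+100): 100 + j2000 → |·| = √(100²+2000²) = √4010000 ≈ 2002.5, ∠ = arctan(2000/100) ≈ 87.14°
pole (s+1): 1 + j2000 → |·| = √(1²+2000²) = √4000001 ≈ 2000, ∠ = arctan(2000/1) ≈ 89.97°
pole (s+2000): 2000 + j2000 → |·| = √(2000²+2000²) = √8000000 ≈ 2828.4, ∠ = arctan(2000/2000) ≈ 45.00°
|T| = 100 · 4.0058e+06 / 5.6568e+06 ≈ 70.814
Gain = 20 log₁₀(70.814) ≈ 37.00 dB
∠T = 175.99° − 134.97° = 41.02°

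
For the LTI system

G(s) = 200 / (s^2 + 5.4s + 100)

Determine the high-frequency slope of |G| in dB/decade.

Each pole contributes −20 dB/decade at high frequency; each zero contributes +20 dB/decade.
Net: 0 zero(s) − 2 pole(s) → -40 dB/decade.

-40 dB/decade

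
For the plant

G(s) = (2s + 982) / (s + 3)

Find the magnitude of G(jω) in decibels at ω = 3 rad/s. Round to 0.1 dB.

Substitute s = j3:
Numerator: 2(j3) + 982 = 982 + j6
Denominator: (j3) + 3 = 3 + j3
|N| = √(982² + 6²) ≈ 982.02, ∠N ≈ 0.35°
|D| = √(3² + 3²) ≈ 4.2426, ∠D ≈ 45.00°
|G| = 982.02 / 4.2426 ≈ 231.47
Gain = 20 log₁₀(231.47) ≈ 47.29 dB

47.3 dB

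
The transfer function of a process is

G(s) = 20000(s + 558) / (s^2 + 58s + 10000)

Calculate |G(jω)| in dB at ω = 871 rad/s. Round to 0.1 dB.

28.8 dB

At s = jω = j871:
zero (s+558): 558 + j871 → |·| = √(558²+871²) = √1070005 ≈ 1034.4, ∠ = arctan(871/558) ≈ 57.35°
quadratic: (j871)² + 58·j871 + 10000 = -748641 + j50518 → |·| ≈ 7.5034e+05, ∠ ≈ 176.14°
|G| = 20000 · 1034.4 / 7.5034e+05 ≈ 27.572
Gain = 20 log₁₀(27.572) ≈ 28.81 dB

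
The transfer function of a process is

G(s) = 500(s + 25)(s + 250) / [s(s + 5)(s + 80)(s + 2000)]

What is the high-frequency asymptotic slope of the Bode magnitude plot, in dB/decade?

Each pole contributes −20 dB/decade at high frequency; each zero contributes +20 dB/decade.
Net: 2 zero(s) − 4 pole(s) → -40 dB/decade.

-40 dB/decade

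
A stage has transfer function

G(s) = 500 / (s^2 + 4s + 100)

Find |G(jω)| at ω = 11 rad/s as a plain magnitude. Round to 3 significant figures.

At s = jω = j11:
quadratic: (j11)² + 4·j11 + 100 = -21 + j44 → |·| ≈ 48.754, ∠ ≈ 115.51°
|G| = 500 / 48.754 ≈ 10.256

10.3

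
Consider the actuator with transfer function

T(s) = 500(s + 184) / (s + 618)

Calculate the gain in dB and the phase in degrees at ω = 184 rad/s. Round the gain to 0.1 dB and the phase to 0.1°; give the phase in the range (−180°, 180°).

46.1 dB, 28.4°

At s = jω = j184:
zero (s+184): 184 + j184 → |·| = √(184²+184²) = √67712 ≈ 260.22, ∠ = arctan(184/184) ≈ 45.00°
pole (s+618): 618 + j184 → |·| = √(618²+184²) = √415780 ≈ 644.81, ∠ = arctan(184/618) ≈ 16.58°
|T| = 500 · 260.22 / 644.81 ≈ 201.78
Gain = 20 log₁₀(201.78) ≈ 46.10 dB
∠T = 45.00° − 16.58° = 28.42°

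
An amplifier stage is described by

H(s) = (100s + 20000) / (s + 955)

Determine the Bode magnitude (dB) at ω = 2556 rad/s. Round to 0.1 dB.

Substitute s = j2556:
Numerator: 100(j2556) + 20000 = 20000 + j255600
Denominator: (j2556) + 955 = 955 + j2556
|N| = √(20000² + 255600²) ≈ 2.5638e+05, ∠N ≈ 85.53°
|D| = √(955² + 2556²) ≈ 2728.6, ∠D ≈ 69.51°
|H| = 2.5638e+05 / 2728.6 ≈ 93.96
Gain = 20 log₁₀(93.96) ≈ 39.46 dB

39.5 dB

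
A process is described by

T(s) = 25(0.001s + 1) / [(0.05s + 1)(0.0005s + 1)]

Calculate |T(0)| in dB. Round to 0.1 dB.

28.0 dB

T(0) = 25 · 1 / 1 = 25
20 log₁₀(25) ≈ 27.96 dB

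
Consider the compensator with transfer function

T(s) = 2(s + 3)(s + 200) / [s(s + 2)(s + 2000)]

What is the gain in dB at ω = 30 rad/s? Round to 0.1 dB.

At s = jω = j30:
zero (s+3): 3 + j30 → |·| = √(3²+30²) = √909 ≈ 30.15, ∠ = arctan(30/3) ≈ 84.29°
zero (s+200): 200 + j30 → |·| = √(200²+30²) = √40900 ≈ 202.24, ∠ = arctan(30/200) ≈ 8.53°
pole (s+2): 2 + j30 → |·| = √(2²+30²) = √904 ≈ 30.067, ∠ = arctan(30/2) ≈ 86.19°
pole (s+2000): 2000 + j30 → |·| = √(2000²+30²) = √4000900 ≈ 2000.2, ∠ = arctan(30/2000) ≈ 0.86°
pole at origin: |s| = 30, ∠ = 90.00° (in denominator)
|T| = 2 · 6097.5 / 1.8042e+06 ≈ 0.0067592
Gain = 20 log₁₀(0.0067592) ≈ -43.40 dB

-43.4 dB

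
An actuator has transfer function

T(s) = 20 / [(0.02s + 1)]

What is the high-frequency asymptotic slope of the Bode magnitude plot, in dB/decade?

-20 dB/decade

Each pole contributes −20 dB/decade at high frequency; each zero contributes +20 dB/decade.
Net: 0 zero(s) − 1 pole(s) → -20 dB/decade.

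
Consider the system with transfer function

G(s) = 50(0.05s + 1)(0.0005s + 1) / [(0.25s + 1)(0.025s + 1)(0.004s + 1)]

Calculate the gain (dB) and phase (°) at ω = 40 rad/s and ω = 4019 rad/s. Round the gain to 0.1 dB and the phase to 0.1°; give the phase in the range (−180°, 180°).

ω = 40: 17.8 dB, -73.8°; ω = 4019: -37.2 dB, -112.6°

At ω = 40 rad/s:
zero (1 + j40·0.05) = 1 + j2 → |·| ≈ 2.2361, ∠ ≈ 63.43°
zero (1 + j40·0.0005) = 1 + j0.02 → |·| ≈ 1.0002, ∠ ≈ 1.15°
pole (1 + j40·0.25) = 1 + j10 → |·| ≈ 10.05, ∠ ≈ 84.29°
pole (1 + j40·0.025) = 1 + j1 → |·| ≈ 1.4142, ∠ ≈ 45.00°
pole (1 + j40·0.004) = 1 + j0.16 → |·| ≈ 1.0127, ∠ ≈ 9.09°
|G| = 50 · 2.2361 · 1.0002 / (10.05 · 1.4142 · 1.0127) ≈ 7.7695
Gain = 20 log₁₀(7.7695) ≈ 17.81 dB
∠G = (63.43° + 1.15°) − (84.29° + 45.00° + 9.09°) = -73.80°

At ω = 4019 rad/s:
zero (1 + j4019·0.05) = 1 + j200.95 → |·| ≈ 200.95, ∠ ≈ 89.71°
zero (1 + j4019·0.0005) = 1 + j2.0095 → |·| ≈ 2.2446, ∠ ≈ 63.54°
pole (1 + j4019·0.25) = 1 + j1004.75 → |·| ≈ 1004.8, ∠ ≈ 89.94°
pole (1 + j4019·0.025) = 1 + j100.475 → |·| ≈ 100.48, ∠ ≈ 89.43°
pole (1 + j4019·0.004) = 1 + j16.076 → |·| ≈ 16.107, ∠ ≈ 86.44°
|G| = 50 · 200.95 · 2.2446 / (1004.8 · 100.48 · 16.107) ≈ 0.013868
Gain = 20 log₁₀(0.013868) ≈ -37.16 dB
∠G = (89.71° + 63.54°) − (89.94° + 89.43° + 86.44°) = -112.56°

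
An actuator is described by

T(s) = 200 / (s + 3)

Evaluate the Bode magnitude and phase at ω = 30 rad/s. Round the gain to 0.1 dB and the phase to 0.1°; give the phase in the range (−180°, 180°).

Substitute s = j30:
Numerator: 200 = 200 + j0
Denominator: (j30) + 3 = 3 + j30
|N| = √(200² + 0²) ≈ 200, ∠N ≈ 0.00°
|D| = √(3² + 30²) ≈ 30.15, ∠D ≈ 84.29°
|T| = 200 / 30.15 ≈ 6.6335
Gain = 20 log₁₀(6.6335) ≈ 16.43 dB
∠T = 0.00° − 84.29° = -84.29°

16.4 dB, -84.3°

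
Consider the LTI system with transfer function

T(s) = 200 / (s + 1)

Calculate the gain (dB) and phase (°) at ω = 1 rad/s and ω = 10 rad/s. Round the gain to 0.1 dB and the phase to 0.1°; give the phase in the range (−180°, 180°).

ω = 1: 43.0 dB, -45.0°; ω = 10: 26.0 dB, -84.3°

Substitute s = j1:
Numerator: 200 = 200 + j0
Denominator: (j1) + 1 = 1 + j1
|N| = √(200² + 0²) ≈ 200, ∠N ≈ 0.00°
|D| = √(1² + 1²) ≈ 1.4142, ∠D ≈ 45.00°
|T| = 200 / 1.4142 ≈ 141.42
Gain = 20 log₁₀(141.42) ≈ 43.01 dB
∠T = 0.00° − 45.00° = -45.00°

Substitute s = j10:
Numerator: 200 = 200 + j0
Denominator: (j10) + 1 = 1 + j10
|N| = √(200² + 0²) ≈ 200, ∠N ≈ 0.00°
|D| = √(1² + 10²) ≈ 10.05, ∠D ≈ 84.29°
|T| = 200 / 10.05 ≈ 19.9
Gain = 20 log₁₀(19.9) ≈ 25.98 dB
∠T = 0.00° − 84.29° = -84.29°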